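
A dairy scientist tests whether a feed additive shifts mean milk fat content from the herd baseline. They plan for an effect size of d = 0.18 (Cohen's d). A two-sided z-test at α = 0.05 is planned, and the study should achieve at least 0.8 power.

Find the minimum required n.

For power 0.8 need Φ(δ − z_{0.025}) = 0.8, so δ = z_{0.025} + z_{0.20} = 1.960 + 0.842 = 2.802.
(The Φ(−δ − z_{α/2}) term is vanishingly small for δ > 0 and is dropped in the standard sample-size formula.)
δ = d·√n ⇒ n = (δ/d)² = (2.802 / 0.18)² = 242.25.
Round up to the next whole unit.

n = 243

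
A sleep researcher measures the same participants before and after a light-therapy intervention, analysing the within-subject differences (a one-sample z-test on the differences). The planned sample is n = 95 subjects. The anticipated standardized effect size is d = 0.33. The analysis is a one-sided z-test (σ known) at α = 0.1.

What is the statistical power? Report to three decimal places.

Noncentrality parameter: δ = d·√n = 0.33 × √95 = 3.2164
One-sided α = 0.1 → critical value z_{0.1} = 1.282.
Power = P(Z > 1.282 − δ) = Φ(1.935) = 0.9735.

Power ≈ 0.973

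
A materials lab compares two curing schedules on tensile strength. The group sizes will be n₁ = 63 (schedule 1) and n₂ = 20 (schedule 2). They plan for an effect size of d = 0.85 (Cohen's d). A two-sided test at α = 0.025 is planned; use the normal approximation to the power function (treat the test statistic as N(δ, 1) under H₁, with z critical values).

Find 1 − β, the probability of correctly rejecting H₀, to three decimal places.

Power ≈ 0.858

Noncentrality parameter: δ = d / √(1/n₁ + 1/n₂) = 0.85 / √(1/63 + 1/20) = 3.3118
Two-sided α = 0.025 → critical value z_{0.0125} = 2.241.
Power = Φ(δ − 2.241) + Φ(−δ − 2.241) = Φ(1.070) + Φ(-5.553) = 0.8578 + 0.0000 = 0.8578.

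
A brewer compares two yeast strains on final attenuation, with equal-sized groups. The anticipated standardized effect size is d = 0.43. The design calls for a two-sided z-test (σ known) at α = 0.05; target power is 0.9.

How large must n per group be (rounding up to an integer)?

For power 0.9 need Φ(δ − z_{0.025}) = 0.9, so δ = z_{0.025} + z_{0.10} = 1.960 + 1.282 = 3.242.
(Ignoring the negligible lower-tail rejection probability gives the usual closed-form inversion.)
δ = d·√(n/2) ⇒ n = 2(δ/d)² = 2 × (3.242 / 0.43)² = 113.66.
Rounding up, n = 114 per group.

n = 114 per group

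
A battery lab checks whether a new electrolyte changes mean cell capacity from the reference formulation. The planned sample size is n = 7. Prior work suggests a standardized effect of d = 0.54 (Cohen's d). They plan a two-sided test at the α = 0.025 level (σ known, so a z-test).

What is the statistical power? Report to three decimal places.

Power ≈ 0.208

Noncentrality parameter: δ = d·√n = 0.54 × √7 = 1.4287
Two-sided α = 0.025 → critical value z_{0.0125} = 2.241.
Power = Φ(δ − 2.241) + Φ(−δ − 2.241) = Φ(-0.813) + Φ(-3.670) = 0.2082 + 0.0001 = 0.2083.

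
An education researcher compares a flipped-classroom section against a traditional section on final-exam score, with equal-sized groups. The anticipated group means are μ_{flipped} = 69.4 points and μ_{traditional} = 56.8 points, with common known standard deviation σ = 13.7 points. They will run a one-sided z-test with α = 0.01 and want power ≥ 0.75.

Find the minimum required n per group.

Standardized effect: d = |μ_{flipped} − μ_{traditional}| / σ = |69.4 − 56.8| / 13.7 = 0.9197
For power 0.75 need Φ(δ − z_{0.01}) = 0.75, so δ = z_{0.01} + z_{0.25} = 2.326 + 0.674 = 3.001.
δ = d·√(n/2) ⇒ n = 2(δ/d)² = 2 × (3.001 / 0.9197)² = 21.29.
Rounding up, n = 22 per group.

n = 22 per group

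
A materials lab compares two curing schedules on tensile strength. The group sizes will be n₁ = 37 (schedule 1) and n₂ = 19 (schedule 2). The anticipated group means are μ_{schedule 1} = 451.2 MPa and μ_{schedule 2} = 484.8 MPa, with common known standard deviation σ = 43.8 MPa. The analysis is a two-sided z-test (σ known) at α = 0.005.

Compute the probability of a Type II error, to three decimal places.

β ≈ 0.535

Standardized effect: d = |μ_{schedule 1} − μ_{schedule 2}| / σ = |451.2 − 484.8| / 43.8 = 0.7671
Noncentrality parameter: δ = d / √(1/n₁ + 1/n₂) = 0.7671 / √(1/37 + 1/19) = 2.7180
Two-sided α = 0.005 → critical value z_{0.0025} = 2.807.
Power = Φ(δ − 2.807) + Φ(−δ − 2.807) = Φ(-0.089) + Φ(-5.525) = 0.4645 + 0.0000 = 0.4645.
Type II error: β = 1 − power = 1 − 0.4645 = 0.5355.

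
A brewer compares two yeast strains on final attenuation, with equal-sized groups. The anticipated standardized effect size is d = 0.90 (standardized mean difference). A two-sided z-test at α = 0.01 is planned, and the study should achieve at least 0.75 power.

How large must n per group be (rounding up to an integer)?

For power 0.75 need Φ(δ − z_{0.005}) = 0.75, so δ = z_{0.005} + z_{0.25} = 2.576 + 0.674 = 3.250.
(For δ > 0 the lower-tail rejection region contributes negligibly to power, so the one-term inversion is standard.)
δ = d·√(n/2) ⇒ n = 2(δ/d)² = 2 × (3.250 / 0.90)² = 26.09.
Rounding up, n = 27 per group.

n = 27 per group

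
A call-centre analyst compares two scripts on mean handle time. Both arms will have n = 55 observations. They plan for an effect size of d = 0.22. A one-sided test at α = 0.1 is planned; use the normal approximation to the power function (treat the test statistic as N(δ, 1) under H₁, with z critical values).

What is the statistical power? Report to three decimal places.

Noncentrality parameter: δ = d·√(n/2) = 0.22 × √(55/2) = 1.1537
Critical value for a one-sided test at α = 0.1: z_α = 1.282.
Power = Φ(δ − 1.282) = Φ(-0.128) = 0.4491.

Power ≈ 0.449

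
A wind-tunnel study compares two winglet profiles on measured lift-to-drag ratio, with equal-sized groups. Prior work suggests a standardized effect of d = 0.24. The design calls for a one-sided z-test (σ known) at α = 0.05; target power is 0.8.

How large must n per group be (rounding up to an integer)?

For power 0.8 need Φ(δ − z_{0.05}) = 0.8, so δ = z_{0.05} + z_{0.20} = 1.645 + 0.842 = 2.486.
δ = d·√(n/2) ⇒ n = 2(δ/d)² = 2 × (2.486 / 0.24)² = 214.67.
Rounding up, n = 215 per group.

n = 215 per group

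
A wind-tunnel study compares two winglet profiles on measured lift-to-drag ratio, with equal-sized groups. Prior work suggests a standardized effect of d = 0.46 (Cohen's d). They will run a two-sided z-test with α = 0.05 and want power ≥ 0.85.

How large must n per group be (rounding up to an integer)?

n = 85 per group

Set Φ(δ − 1.960) = 0.85; then δ − 1.960 = Φ⁻¹(0.85) = 1.036, giving δ = 2.996.
(Ignoring the negligible lower-tail rejection probability gives the usual closed-form inversion.)
δ = d·√(n/2) ⇒ n = 2(δ/d)² = 2 × (2.996 / 0.46)² = 84.86.
Round up to the next whole unit.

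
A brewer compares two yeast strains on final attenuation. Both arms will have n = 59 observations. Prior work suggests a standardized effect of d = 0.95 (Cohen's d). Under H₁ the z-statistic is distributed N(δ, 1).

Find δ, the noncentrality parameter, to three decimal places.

δ = d·√(n/2) = 0.95 × √(59/2) = 5.1598

δ ≈ 5.160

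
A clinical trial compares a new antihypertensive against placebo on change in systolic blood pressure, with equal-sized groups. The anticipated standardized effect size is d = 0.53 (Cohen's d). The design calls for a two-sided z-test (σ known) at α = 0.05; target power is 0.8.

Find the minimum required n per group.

Set Φ(δ − 1.960) = 0.8; then δ − 1.960 = Φ⁻¹(0.8) = 0.842, giving δ = 2.802.
(The Φ(−δ − z_{α/2}) term is vanishingly small for δ > 0 and is dropped in the standard sample-size formula.)
δ = d·√(n/2) ⇒ n = 2(δ/d)² = 2 × (2.802 / 0.53)² = 55.88.
Rounding up, n = 56 per group.

n = 56 per group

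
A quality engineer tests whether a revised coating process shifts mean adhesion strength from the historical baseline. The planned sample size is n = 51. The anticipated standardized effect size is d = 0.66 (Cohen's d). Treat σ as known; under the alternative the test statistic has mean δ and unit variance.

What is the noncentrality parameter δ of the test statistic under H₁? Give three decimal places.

δ = d·√n = 0.66 × √51 = 4.7133

δ ≈ 4.713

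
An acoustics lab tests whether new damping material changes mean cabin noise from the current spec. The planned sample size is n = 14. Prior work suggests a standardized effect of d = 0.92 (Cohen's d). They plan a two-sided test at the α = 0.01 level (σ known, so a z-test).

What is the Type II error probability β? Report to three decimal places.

β ≈ 0.193

Noncentrality parameter: δ = d·√n = 0.92 × √14 = 3.4423
Critical value for a two-sided test at α = 0.01: z_{α/2} = 2.576.
Power = Φ(δ − 2.576) + Φ(−δ − 2.576) = Φ(0.866) + Φ(-6.018) = 0.8069 + 0.0000 = 0.8069.
Type II error: β = 1 − power = 1 − 0.8069 = 0.1931.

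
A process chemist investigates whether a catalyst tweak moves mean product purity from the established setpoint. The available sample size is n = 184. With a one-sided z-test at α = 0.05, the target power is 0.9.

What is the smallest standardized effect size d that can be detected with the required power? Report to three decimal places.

Need Φ(δ − 1.645) = 0.9, so δ = 1.645 + 1.282 = 2.926.
δ = d·√n ⇒ d = δ/√n = 2.926/√184 = 0.2157.

d ≈ 0.216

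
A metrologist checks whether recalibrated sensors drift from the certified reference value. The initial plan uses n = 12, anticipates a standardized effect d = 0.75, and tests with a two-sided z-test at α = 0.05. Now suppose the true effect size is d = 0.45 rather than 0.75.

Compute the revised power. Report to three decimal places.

Power ≈ 0.344

With d = 0.45: δ = d·√n = 0.45 × √12 = 1.5588. Critical value z_{0.025} = 1.960.
Revised power = Φ(δ − 1.960) + Φ(−δ − 1.960) = Φ(-0.401) + Φ(-3.519) = 0.3442 + 0.0002 = 0.3444.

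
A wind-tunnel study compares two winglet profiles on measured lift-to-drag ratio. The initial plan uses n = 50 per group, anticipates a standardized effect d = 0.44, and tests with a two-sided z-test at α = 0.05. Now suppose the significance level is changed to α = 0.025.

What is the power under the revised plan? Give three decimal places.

Power ≈ 0.483

δ = d·√(n/2) = 0.44 × √(50/2) = 2.2000 (unchanged). New critical value: z_{0.0125} = 2.241.
Revised power = Φ(δ − 2.241) + Φ(−δ − 2.241) = Φ(-0.041) + Φ(-4.441) = 0.4835 + 0.0000 = 0.4835.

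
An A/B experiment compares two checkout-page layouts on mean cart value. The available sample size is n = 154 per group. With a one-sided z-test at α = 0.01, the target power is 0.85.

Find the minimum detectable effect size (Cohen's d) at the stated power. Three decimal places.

Need Φ(δ − 2.326) = 0.85, so δ = 2.326 + 1.036 = 3.363.
δ = d·√(n/2) ⇒ d = δ/√(n/2) = 3.363/√(154/2) = 0.3832.

d ≈ 0.383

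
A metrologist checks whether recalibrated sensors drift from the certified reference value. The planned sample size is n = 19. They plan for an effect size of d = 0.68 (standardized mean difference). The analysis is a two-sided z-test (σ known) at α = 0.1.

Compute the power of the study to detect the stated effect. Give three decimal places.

Power ≈ 0.906

Noncentrality parameter: λ = d·√n = 0.68 × √19 = 2.9641
Critical value for a two-sided test at α = 0.1: z_{α/2} = 1.645.
Power = Φ(λ − 1.645) + Φ(−λ − 1.645) = Φ(1.319) + Φ(-4.609) = 0.9064 + 0.0000 = 0.9065.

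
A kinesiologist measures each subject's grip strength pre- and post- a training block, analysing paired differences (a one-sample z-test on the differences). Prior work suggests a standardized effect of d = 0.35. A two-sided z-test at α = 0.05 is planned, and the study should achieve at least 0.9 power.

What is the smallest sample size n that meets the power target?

Set Φ(δ − 1.960) = 0.9; then δ − 1.960 = Φ⁻¹(0.9) = 1.282, giving δ = 3.242.
(Ignoring the negligible lower-tail rejection probability gives the usual closed-form inversion.)
δ = d·√n ⇒ n = (δ/d)² = (3.242 / 0.35)² = 85.77.
Round up to the next whole unit.

n = 86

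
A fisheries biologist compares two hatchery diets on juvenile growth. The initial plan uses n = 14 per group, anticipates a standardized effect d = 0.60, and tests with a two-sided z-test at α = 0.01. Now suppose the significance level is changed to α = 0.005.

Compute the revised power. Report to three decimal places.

δ = d·√(n/2) = 0.60 × √(14/2) = 1.5875 (unchanged). New critical value: z_{0.0025} = 2.807.
Revised power = Φ(δ − 2.807) + Φ(−δ − 2.807) = Φ(-1.220) + Φ(-4.394) = 0.1113 + 0.0000 = 0.1113.

Power ≈ 0.111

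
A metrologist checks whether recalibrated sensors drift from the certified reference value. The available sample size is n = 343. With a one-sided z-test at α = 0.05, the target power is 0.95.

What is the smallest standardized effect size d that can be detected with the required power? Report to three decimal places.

d ≈ 0.178

Need Φ(δ − 1.645) = 0.95, so δ = 1.645 + 1.645 = 3.290.
δ = d·√n ⇒ d = δ/√n = 3.290/√343 = 0.1776.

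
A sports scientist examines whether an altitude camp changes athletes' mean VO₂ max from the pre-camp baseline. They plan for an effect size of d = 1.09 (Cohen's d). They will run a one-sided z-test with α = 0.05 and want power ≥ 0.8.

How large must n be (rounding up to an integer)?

For power 0.8 need Φ(δ − z_{0.05}) = 0.8, so δ = z_{0.05} + z_{0.20} = 1.645 + 0.842 = 2.486.
δ = d·√n ⇒ n = (δ/d)² = (2.486 / 1.09)² = 5.20.
Rounding up, n = 6.

n = 6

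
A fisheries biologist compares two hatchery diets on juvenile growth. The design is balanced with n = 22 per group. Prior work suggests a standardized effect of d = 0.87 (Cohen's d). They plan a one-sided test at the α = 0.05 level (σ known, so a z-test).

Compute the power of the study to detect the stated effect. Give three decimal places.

Power ≈ 0.893

Noncentrality parameter: δ = d·√(n/2) = 0.87 × √(22/2) = 2.8855
Critical value for a one-sided test at α = 0.05: z_α = 1.645.
Power = Φ(δ − 1.645) = Φ(1.241) = 0.8926.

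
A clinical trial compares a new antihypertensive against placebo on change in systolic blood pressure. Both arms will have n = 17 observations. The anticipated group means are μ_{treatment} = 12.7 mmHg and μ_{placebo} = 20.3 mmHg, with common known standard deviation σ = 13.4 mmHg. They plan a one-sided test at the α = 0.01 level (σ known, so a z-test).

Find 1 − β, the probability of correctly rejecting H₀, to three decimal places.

Standardized effect: d = |μ_{treatment} − μ_{placebo}| / σ = |12.7 − 20.3| / 13.4 = 0.5672
Noncentrality parameter: δ = d·√(n/2) = 0.5672 × √(17/2) = 1.6536
One-sided α = 0.01 → critical value z_{0.01} = 2.326.
Power = Φ(δ − 2.326) = Φ(-0.673) = 0.2505.

Power ≈ 0.251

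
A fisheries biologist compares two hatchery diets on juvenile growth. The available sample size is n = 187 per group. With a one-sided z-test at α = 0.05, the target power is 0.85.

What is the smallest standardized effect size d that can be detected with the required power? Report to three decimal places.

d ≈ 0.277

Need Φ(δ − 1.645) = 0.85, so δ = 1.645 + 1.036 = 2.681.
δ = d·√(n/2) ⇒ d = δ/√(n/2) = 2.681/√(187/2) = 0.2773.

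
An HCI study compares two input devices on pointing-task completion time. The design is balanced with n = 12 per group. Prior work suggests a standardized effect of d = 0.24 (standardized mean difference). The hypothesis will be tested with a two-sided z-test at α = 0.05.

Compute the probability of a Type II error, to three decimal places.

β ≈ 0.910

Noncentrality parameter: δ = d·√(n/2) = 0.24 × √(12/2) = 0.5879
Critical value for a two-sided test at α = 0.05: z_{α/2} = 1.960.
Power = Φ(δ − 1.960) + Φ(−δ − 1.960) = Φ(-1.372) + Φ(-2.548) = 0.0850 + 0.0054 = 0.0904.
Type II error: β = 1 − power = 1 − 0.0904 = 0.9096.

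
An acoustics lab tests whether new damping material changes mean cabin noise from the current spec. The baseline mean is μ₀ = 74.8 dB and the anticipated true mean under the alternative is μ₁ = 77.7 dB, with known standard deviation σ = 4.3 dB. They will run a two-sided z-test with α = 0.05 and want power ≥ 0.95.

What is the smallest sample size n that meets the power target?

n = 29

Standardized effect: d = |μ₁ − μ₀| / σ = |77.7 − 74.8| / 4.3 = 0.6744
For power 0.95 need Φ(δ − z_{0.025}) = 0.95, so δ = z_{0.025} + z_{0.05} = 1.960 + 1.645 = 3.605.
(For δ > 0 the lower-tail rejection region contributes negligibly to power, so the one-term inversion is standard.)
δ = d·√n ⇒ n = (δ/d)² = (3.605 / 0.6744)² = 28.57.
Rounding up, n = 29.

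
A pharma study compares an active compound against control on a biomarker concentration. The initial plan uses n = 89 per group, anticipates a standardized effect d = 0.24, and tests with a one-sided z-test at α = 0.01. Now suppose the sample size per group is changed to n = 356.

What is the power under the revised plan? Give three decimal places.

With n = 356 per group: δ = d·√(n/2) = 0.24 × √(356/2) = 3.2020. Critical value z_{0.01} = 2.326.
Revised power = Φ(δ − 2.326) = Φ(0.876) = 0.8094.

Power ≈ 0.809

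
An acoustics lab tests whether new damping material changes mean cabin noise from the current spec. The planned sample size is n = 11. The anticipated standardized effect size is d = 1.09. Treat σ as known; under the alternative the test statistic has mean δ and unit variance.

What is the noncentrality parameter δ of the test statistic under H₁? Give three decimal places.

δ ≈ 3.615

The noncentrality parameter scales effect size by the design's sample-size factor: δ = d·√n = 1.09 × √11 = 3.6151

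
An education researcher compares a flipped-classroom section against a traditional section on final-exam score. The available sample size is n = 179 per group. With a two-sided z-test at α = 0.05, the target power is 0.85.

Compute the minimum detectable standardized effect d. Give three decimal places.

Required noncentrality: δ = z_{0.025} + z_{0.15} = 1.960 + 1.036 = 2.996.
(The second rejection-region term Φ(−δ − z_{α/2}) is negligible and dropped.)
δ = d·√(n/2) ⇒ d = δ/√(n/2) = 2.996/√(179/2) = 0.3167.

d ≈ 0.317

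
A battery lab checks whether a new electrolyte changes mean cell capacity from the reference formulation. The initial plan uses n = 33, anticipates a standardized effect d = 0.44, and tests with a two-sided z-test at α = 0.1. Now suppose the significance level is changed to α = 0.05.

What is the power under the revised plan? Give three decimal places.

δ = d·√n = 0.44 × √33 = 2.5276 (unchanged). New critical value: z_{0.025} = 1.960.
Revised power = Φ(δ − 1.960) + Φ(−δ − 1.960) = Φ(0.568) + Φ(-4.488) = 0.7149 + 0.0000 = 0.7149.

Power ≈ 0.715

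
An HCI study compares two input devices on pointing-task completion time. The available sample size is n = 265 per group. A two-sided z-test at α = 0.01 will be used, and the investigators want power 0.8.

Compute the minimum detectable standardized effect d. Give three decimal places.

Need Φ(δ − 2.576) = 0.8, so δ = 2.576 + 0.842 = 3.417.
(The second rejection-region term Φ(−δ − z_{α/2}) is negligible and dropped.)
δ = d·√(n/2) ⇒ d = δ/√(n/2) = 3.417/√(265/2) = 0.2969.

d ≈ 0.297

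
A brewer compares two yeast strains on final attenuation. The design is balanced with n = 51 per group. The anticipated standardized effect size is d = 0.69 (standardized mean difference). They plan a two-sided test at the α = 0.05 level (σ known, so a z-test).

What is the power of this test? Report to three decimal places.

Power ≈ 0.936

Noncentrality parameter: δ = d·√(n/2) = 0.69 × √(51/2) = 3.4843
Critical value for a two-sided test at α = 0.05: z_{α/2} = 1.960.
Power = Φ(δ − 1.960) + Φ(−δ − 1.960) = Φ(1.524) + Φ(-5.444) = 0.9363 + 0.0000 = 0.9363.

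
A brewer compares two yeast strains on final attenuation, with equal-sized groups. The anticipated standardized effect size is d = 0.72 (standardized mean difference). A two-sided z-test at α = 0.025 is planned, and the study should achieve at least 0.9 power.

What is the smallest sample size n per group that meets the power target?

Set Φ(δ − 2.241) = 0.9; then δ − 2.241 = Φ⁻¹(0.9) = 1.282, giving δ = 3.523.
(For δ > 0 the lower-tail rejection region contributes negligibly to power, so the one-term inversion is standard.)
δ = d·√(n/2) ⇒ n = 2(δ/d)² = 2 × (3.523 / 0.72)² = 47.88.
Rounding up, n = 48 per group.

n = 48 per group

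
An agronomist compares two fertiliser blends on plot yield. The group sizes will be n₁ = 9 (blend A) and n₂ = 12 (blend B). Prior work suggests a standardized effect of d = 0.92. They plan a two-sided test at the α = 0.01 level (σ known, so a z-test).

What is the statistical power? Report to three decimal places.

Power ≈ 0.312

Noncentrality parameter: λ = d / √(1/n₁ + 1/n₂) = 0.92 / √(1/9 + 1/12) = 2.0864
Critical value for a two-sided test at α = 0.01: z_{α/2} = 2.576.
Power = Φ(λ − 2.576) + Φ(−λ − 2.576) = Φ(-0.489) + Φ(-4.662) = 0.3123 + 0.0000 = 0.3123.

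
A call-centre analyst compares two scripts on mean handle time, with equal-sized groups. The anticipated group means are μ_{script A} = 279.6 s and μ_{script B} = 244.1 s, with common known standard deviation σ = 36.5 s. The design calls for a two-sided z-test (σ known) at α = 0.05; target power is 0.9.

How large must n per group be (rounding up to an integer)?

Standardized effect: d = |μ_{script A} − μ_{script B}| / σ = |279.6 − 244.1| / 36.5 = 0.9726
For power 0.9 need Φ(δ − z_{0.025}) = 0.9, so δ = z_{0.025} + z_{0.10} = 1.960 + 1.282 = 3.242.
(The Φ(−δ − z_{α/2}) term is vanishingly small for δ > 0 and is dropped in the standard sample-size formula.)
δ = d·√(n/2) ⇒ n = 2(δ/d)² = 2 × (3.242 / 0.9726)² = 22.22.
Round up to the next whole unit.

n = 23 per group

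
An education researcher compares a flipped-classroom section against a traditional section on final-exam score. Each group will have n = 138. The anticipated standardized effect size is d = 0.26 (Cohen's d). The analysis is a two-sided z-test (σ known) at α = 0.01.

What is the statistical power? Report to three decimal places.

Power ≈ 0.339

Noncentrality parameter: δ = d·√(n/2) = 0.26 × √(138/2) = 2.1597
Two-sided α = 0.01 → critical value z_{0.005} = 2.576.
Power = Φ(δ − 2.576) + Φ(−δ − 2.576) = Φ(-0.416) + Φ(-4.736) = 0.3387 + 0.0000 = 0.3387.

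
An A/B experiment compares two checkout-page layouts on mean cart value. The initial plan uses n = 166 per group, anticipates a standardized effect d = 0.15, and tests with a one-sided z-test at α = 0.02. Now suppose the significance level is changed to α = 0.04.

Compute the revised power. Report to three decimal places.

δ = d·√(n/2) = 0.15 × √(166/2) = 1.3666 (unchanged). New critical value: z_{0.04} = 1.751.
Revised power = Φ(δ − 1.751) = Φ(-0.384) = 0.3504.

Power ≈ 0.350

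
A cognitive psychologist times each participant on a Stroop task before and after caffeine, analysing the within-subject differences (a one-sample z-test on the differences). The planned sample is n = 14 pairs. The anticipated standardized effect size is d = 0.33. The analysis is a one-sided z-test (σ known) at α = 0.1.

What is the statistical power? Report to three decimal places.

Noncentrality parameter: δ = d·√n = 0.33 × √14 = 1.2347
One-sided α = 0.1 → critical value z_{0.1} = 1.282.
Power = P(Z > 1.282 − δ) = Φ(-0.047) = 0.4813.

Power ≈ 0.481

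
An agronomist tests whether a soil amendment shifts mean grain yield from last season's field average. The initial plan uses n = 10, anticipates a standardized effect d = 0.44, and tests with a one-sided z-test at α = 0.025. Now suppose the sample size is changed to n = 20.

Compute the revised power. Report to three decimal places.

With n = 20: δ = d·√n = 0.44 × √20 = 1.9677. Critical value z_{0.025} = 1.960.
Revised power = P(Z > 1.960 − δ) = Φ(0.008) = 0.5031.

Power ≈ 0.503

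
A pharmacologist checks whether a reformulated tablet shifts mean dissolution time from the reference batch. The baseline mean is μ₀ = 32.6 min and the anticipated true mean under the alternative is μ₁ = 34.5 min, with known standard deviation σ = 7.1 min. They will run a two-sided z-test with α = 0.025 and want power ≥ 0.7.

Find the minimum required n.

n = 107

Standardized effect: d = |μ₁ − μ₀| / σ = |34.5 − 32.6| / 7.1 = 0.2676
Set Φ(δ − 2.241) = 0.7; then δ − 2.241 = Φ⁻¹(0.7) = 0.524, giving δ = 2.766.
(The Φ(−δ − z_{α/2}) term is vanishingly small for δ > 0 and is dropped in the standard sample-size formula.)
δ = d·√n ⇒ n = (δ/d)² = (2.766 / 0.2676)² = 106.82.
Rounding up, n = 107.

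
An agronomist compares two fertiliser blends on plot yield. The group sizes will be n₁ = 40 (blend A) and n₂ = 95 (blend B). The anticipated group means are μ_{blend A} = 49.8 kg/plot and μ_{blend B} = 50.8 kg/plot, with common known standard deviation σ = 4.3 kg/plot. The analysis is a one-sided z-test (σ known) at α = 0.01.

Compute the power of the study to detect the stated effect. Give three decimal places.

Standardized effect: d = |μ_{blend A} − μ_{blend B}| / σ = |49.8 − 50.8| / 4.3 = 0.2326
Noncentrality parameter: δ = d / √(1/n₁ + 1/n₂) = 0.2326 / √(1/40 + 1/95) = 1.2338
One-sided α = 0.01 → critical value z_{0.01} = 2.326.
Power = P(Z > 2.326 − δ) = Φ(-1.093) = 0.1373.

Power ≈ 0.137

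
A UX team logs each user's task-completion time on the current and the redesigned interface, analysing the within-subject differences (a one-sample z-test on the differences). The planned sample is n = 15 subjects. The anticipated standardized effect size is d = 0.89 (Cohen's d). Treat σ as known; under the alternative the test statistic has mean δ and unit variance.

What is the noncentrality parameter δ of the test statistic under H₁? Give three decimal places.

δ = d·√n = 0.89 × √15 = 3.4470

δ ≈ 3.447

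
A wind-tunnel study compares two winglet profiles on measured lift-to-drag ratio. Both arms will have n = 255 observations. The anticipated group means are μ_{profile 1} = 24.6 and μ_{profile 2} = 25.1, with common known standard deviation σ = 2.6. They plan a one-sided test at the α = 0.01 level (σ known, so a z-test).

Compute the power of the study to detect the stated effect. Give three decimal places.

Standardized effect: d = |μ_{profile 1} − μ_{profile 2}| / σ = |24.6 − 25.1| / 2.6 = 0.1923
Noncentrality parameter: δ = d·√(n/2) = 0.1923 × √(255/2) = 2.1715
One-sided α = 0.01 → critical value z_{0.01} = 2.326.
Power = P(Z > 2.326 − δ) = Φ(-0.155) = 0.4385.

Power ≈ 0.438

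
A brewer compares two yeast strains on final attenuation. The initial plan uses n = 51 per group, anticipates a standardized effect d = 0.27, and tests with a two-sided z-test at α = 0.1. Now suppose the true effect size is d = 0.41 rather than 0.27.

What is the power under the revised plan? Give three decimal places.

With d = 0.41: δ = d·√(n/2) = 0.41 × √(51/2) = 2.0704. Critical value z_{0.05} = 1.645.
Revised power = Φ(δ − 1.645) + Φ(−δ − 1.645) = Φ(0.426) + Φ(-3.715) = 0.6648 + 0.0001 = 0.6649.

Power ≈ 0.665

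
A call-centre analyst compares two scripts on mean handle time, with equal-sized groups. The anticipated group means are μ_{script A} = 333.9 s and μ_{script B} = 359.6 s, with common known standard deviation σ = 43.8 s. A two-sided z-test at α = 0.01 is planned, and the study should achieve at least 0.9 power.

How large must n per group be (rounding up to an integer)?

Standardized effect: d = |μ_{script A} − μ_{script B}| / σ = |333.9 − 359.6| / 43.8 = 0.5868
Set Φ(δ − 2.576) = 0.9; then δ − 2.576 = Φ⁻¹(0.9) = 1.282, giving δ = 3.857.
(The Φ(−δ − z_{α/2}) term is vanishingly small for δ > 0 and is dropped in the standard sample-size formula.)
δ = d·√(n/2) ⇒ n = 2(δ/d)² = 2 × (3.857 / 0.5868)² = 86.44.
Rounding up, n = 87 per group.

n = 87 per group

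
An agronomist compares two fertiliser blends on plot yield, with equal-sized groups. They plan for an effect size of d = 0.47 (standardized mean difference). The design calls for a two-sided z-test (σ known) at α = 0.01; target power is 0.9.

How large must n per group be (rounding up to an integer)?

Set Φ(δ − 2.576) = 0.9; then δ − 2.576 = Φ⁻¹(0.9) = 1.282, giving δ = 3.857.
(The Φ(−δ − z_{α/2}) term is vanishingly small for δ > 0 and is dropped in the standard sample-size formula.)
δ = d·√(n/2) ⇒ n = 2(δ/d)² = 2 × (3.857 / 0.47)² = 134.72.
Round up to the next whole unit.

n = 135 per group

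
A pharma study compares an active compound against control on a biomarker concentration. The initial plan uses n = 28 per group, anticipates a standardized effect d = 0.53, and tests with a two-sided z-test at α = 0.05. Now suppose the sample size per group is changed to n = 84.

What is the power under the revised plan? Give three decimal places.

Power ≈ 0.930

With n = 84 per group: δ = d·√(n/2) = 0.53 × √(84/2) = 3.4348. Critical value z_{0.025} = 1.960.
Revised power = Φ(δ − 1.960) + Φ(−δ − 1.960) = Φ(1.475) + Φ(-5.395) = 0.9299 + 0.0000 = 0.9299.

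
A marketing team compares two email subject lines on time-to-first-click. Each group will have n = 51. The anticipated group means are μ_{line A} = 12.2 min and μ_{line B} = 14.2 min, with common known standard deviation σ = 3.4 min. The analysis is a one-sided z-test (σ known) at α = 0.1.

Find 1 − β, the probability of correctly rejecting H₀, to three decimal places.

Power ≈ 0.954

Standardized effect: d = |μ_{line A} − μ_{line B}| / σ = |12.2 − 14.2| / 3.4 = 0.5882
Noncentrality parameter: δ = d·√(n/2) = 0.5882 × √(51/2) = 2.9704
Critical value for a one-sided test at α = 0.1: z_α = 1.282.
Power = Φ(δ − 1.282) = Φ(1.689) = 0.9544.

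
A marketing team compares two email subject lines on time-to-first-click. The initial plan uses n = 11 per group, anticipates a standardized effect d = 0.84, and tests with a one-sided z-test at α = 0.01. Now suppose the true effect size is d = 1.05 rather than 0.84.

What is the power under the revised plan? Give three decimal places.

Power ≈ 0.554

With d = 1.05: δ = d·√(n/2) = 1.05 × √(11/2) = 2.4625. Critical value z_{0.01} = 2.326.
Revised power = P(Z > 2.326 − δ) = Φ(0.136) = 0.5541.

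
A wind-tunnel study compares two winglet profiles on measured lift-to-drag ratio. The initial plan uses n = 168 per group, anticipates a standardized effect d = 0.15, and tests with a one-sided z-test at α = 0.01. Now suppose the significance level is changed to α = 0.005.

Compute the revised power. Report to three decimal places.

δ = d·√(n/2) = 0.15 × √(168/2) = 1.3748 (unchanged). New critical value: z_{0.005} = 2.576.
Revised power = P(Z > 2.576 − δ) = Φ(-1.201) = 0.1149.

Power ≈ 0.115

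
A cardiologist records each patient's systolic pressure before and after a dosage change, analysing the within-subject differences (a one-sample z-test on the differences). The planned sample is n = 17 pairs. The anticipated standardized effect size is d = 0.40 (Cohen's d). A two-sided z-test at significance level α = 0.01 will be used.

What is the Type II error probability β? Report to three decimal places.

Noncentrality parameter: δ = d·√n = 0.40 × √17 = 1.6492
Two-sided α = 0.01 → critical value z_{0.005} = 2.576.
Power = Φ(δ − 2.576) + Φ(−δ − 2.576) = Φ(-0.927) + Φ(-4.225) = 0.1771 + 0.0000 = 0.1771.
Type II error: β = 1 − power = 1 − 0.1771 = 0.8229.

β ≈ 0.823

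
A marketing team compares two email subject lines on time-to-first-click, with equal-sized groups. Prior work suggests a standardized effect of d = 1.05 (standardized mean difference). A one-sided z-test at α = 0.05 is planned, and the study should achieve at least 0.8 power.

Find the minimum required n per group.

n = 12 per group

For power 0.8 need Φ(δ − z_{0.05}) = 0.8, so δ = z_{0.05} + z_{0.20} = 1.645 + 0.842 = 2.486.
δ = d·√(n/2) ⇒ n = 2(δ/d)² = 2 × (2.486 / 1.05)² = 11.22.
Rounding up, n = 12 per group.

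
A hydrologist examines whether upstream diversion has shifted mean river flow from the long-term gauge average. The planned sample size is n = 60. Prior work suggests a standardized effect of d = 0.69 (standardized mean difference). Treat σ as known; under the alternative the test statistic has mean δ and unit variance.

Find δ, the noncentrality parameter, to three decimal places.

The noncentrality parameter scales effect size by the design's sample-size factor: δ = d·√n = 0.69 × √60 = 5.3447

δ ≈ 5.345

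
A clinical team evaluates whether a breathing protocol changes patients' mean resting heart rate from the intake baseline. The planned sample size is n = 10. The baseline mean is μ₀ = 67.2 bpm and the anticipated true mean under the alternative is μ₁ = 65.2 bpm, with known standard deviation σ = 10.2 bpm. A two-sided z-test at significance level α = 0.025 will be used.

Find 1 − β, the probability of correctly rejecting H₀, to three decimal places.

Power ≈ 0.055

Standardized effect: d = |μ₁ − μ₀| / σ = |65.2 − 67.2| / 10.2 = 0.1961
Noncentrality parameter: δ = d·√n = 0.1961 × √10 = 0.6201
Two-sided α = 0.025 → critical value z_{0.0125} = 2.241.
Power = Φ(δ − 2.241) + Φ(−δ − 2.241) = Φ(-1.621) + Φ(-2.861) = 0.0525 + 0.0021 = 0.0546.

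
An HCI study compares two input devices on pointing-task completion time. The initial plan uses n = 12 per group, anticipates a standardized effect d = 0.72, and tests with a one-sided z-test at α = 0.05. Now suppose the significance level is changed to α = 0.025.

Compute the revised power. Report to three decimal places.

Power ≈ 0.422

δ = d·√(n/2) = 0.72 × √(12/2) = 1.7636 (unchanged). New critical value: z_{0.025} = 1.960.
Revised power = P(Z > 1.960 − δ) = Φ(-0.196) = 0.4222.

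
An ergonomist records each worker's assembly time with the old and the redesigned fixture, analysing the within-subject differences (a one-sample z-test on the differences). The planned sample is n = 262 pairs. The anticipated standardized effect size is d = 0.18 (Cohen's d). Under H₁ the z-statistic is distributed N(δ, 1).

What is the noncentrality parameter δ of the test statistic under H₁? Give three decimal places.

δ ≈ 2.914

δ = d·√n = 0.18 × √262 = 2.9136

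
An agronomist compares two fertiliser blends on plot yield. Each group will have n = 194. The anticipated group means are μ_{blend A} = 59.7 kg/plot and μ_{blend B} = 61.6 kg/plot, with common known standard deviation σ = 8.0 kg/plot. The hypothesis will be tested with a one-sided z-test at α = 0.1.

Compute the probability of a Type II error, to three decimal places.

Standardized effect: d = |μ_{blend A} − μ_{blend B}| / σ = |59.7 − 61.6| / 8.0 = 0.2375
Noncentrality parameter: δ = d·√(n/2) = 0.2375 × √(194/2) = 2.3391
One-sided α = 0.1 → critical value z_{0.1} = 1.282.
Power = P(Z > 1.282 − δ) = Φ(1.058) = 0.8549.
Type II error: β = 1 − power = 1 − 0.8549 = 0.1451.

β ≈ 0.145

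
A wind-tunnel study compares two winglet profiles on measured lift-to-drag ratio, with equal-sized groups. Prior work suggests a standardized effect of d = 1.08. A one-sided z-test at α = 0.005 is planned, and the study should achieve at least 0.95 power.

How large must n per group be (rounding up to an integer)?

n = 31 per group

Set Φ(δ − 2.576) = 0.95; then δ − 2.576 = Φ⁻¹(0.95) = 1.645, giving δ = 4.221.
δ = d·√(n/2) ⇒ n = 2(δ/d)² = 2 × (4.221 / 1.08)² = 30.55.
Rounding up, n = 31 per group.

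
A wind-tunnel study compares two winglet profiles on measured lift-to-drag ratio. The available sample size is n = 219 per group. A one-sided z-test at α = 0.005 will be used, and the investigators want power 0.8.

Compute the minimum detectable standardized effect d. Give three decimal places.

d ≈ 0.327

Required noncentrality: δ = z_{0.005} + z_{0.20} = 2.576 + 0.842 = 3.417.
δ = d·√(n/2) ⇒ d = δ/√(n/2) = 3.417/√(219/2) = 0.3266.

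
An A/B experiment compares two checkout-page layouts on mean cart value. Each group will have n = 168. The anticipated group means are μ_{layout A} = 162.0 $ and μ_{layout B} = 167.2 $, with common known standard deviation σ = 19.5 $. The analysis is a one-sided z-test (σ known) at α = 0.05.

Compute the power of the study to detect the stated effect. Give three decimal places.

Standardized effect: d = |μ_{layout A} − μ_{layout B}| / σ = |162.0 − 167.2| / 19.5 = 0.2667
Noncentrality parameter: δ = d·√(n/2) = 0.2667 × √(168/2) = 2.4440
One-sided α = 0.05 → critical value z_{0.05} = 1.645.
Power = Φ(δ − 1.645) = Φ(0.799) = 0.7879.

Power ≈ 0.788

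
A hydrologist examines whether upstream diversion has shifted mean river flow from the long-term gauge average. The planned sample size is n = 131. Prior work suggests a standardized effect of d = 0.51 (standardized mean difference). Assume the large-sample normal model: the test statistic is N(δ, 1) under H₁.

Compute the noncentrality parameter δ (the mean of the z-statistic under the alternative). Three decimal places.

The noncentrality parameter scales effect size by the design's sample-size factor: δ = d·√n = 0.51 × √131 = 5.8372

δ ≈ 5.837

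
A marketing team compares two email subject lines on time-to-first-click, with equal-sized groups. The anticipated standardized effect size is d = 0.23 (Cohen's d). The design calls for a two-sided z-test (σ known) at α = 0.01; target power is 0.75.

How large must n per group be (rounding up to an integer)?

Set Φ(δ − 2.576) = 0.75; then δ − 2.576 = Φ⁻¹(0.75) = 0.674, giving δ = 3.250.
(For δ > 0 the lower-tail rejection region contributes negligibly to power, so the one-term inversion is standard.)
δ = d·√(n/2) ⇒ n = 2(δ/d)² = 2 × (3.250 / 0.23)² = 399.42.
Round up to the next whole unit.

n = 400 per group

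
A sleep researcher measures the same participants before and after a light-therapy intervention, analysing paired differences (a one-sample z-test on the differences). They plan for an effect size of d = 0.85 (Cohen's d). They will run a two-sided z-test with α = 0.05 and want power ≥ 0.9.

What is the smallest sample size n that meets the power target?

n = 15

Set Φ(δ − 1.960) = 0.9; then δ − 1.960 = Φ⁻¹(0.9) = 1.282, giving δ = 3.242.
(For δ > 0 the lower-tail rejection region contributes negligibly to power, so the one-term inversion is standard.)
δ = d·√n ⇒ n = (δ/d)² = (3.242 / 0.85)² = 14.54.
Rounding up, n = 15.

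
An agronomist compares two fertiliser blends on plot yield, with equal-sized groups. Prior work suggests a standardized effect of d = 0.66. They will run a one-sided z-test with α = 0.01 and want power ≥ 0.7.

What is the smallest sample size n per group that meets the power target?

n = 38 per group

For power 0.7 need Φ(δ − z_{0.01}) = 0.7, so δ = z_{0.01} + z_{0.30} = 2.326 + 0.524 = 2.851.
δ = d·√(n/2) ⇒ n = 2(δ/d)² = 2 × (2.851 / 0.66)² = 37.31.
Round up to the next whole unit.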